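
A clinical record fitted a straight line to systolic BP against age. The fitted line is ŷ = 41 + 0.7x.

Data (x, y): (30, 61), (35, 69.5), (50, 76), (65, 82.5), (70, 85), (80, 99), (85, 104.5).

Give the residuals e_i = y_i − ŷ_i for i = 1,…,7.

-1, 4, 0, -4, -5, 2, 4

x=30: ŷ = 41 + 0.7·30 = 62; e = 61 − 62 = -1
x=35: ŷ = 41 + 0.7·35 = 65.5; e = 69.5 − 65.5 = 4
x=50: ŷ = 41 + 0.7·50 = 76; e = 76 − 76 = 0
x=65: ŷ = 41 + 0.7·65 = 86.5; e = 82.5 − 86.5 = -4
x=70: ŷ = 41 + 0.7·70 = 90; e = 85 − 90 = -5
x=80: ŷ = 41 + 0.7·80 = 97; e = 99 − 97 = 2
x=85: ŷ = 41 + 0.7·85 = 100.5; e = 104.5 − 100.5 = 4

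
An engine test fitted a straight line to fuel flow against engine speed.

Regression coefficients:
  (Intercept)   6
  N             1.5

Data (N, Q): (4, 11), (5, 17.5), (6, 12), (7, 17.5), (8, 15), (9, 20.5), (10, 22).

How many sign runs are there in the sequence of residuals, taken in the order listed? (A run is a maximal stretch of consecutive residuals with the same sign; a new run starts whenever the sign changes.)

6 runs

N=4: ŷ = 6 + 1.5·4 = 12; e = 11 − 12 = -1
N=5: ŷ = 6 + 1.5·5 = 13.5; e = 17.5 − 13.5 = 4
N=6: ŷ = 6 + 1.5·6 = 15; e = 12 − 15 = -3
N=7: ŷ = 6 + 1.5·7 = 16.5; e = 17.5 − 16.5 = 1
N=8: ŷ = 6 + 1.5·8 = 18; e = 15 − 18 = -3
N=9: ŷ = 6 + 1.5·9 = 19.5; e = 20.5 − 19.5 = 1
N=10: ŷ = 6 + 1.5·10 = 21; e = 22 − 21 = 1
Signs: − + − + − + +
Runs: −×1, +×1, −×1, +×1, −×1, +×2 → 6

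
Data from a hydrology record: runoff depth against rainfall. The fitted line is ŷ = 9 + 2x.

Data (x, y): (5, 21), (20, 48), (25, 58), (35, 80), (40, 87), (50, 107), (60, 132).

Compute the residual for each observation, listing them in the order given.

x=5: ŷ = 9 + 2·5 = 19; e = 21 − 19 = 2
x=20: ŷ = 9 + 2·20 = 49; e = 48 − 49 = -1
x=25: ŷ = 9 + 2·25 = 59; e = 58 − 59 = -1
x=35: ŷ = 9 + 2·35 = 79; e = 80 − 79 = 1
x=40: ŷ = 9 + 2·40 = 89; e = 87 − 89 = -2
x=50: ŷ = 9 + 2·50 = 109; e = 107 − 109 = -2
x=60: ŷ = 9 + 2·60 = 129; e = 132 − 129 = 3

2, -1, -1, 1, -2, -2, 3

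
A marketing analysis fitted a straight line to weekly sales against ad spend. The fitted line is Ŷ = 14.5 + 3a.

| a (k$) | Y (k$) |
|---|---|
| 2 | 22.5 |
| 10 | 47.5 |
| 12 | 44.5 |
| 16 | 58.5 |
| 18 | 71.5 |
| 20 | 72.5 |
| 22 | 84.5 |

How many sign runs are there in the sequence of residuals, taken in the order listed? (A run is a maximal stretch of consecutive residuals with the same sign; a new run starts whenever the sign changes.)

a=2: Ŷ = 14.5 + 3·2 = 20.5; e = 22.5 − 20.5 = 2
a=10: Ŷ = 14.5 + 3·10 = 44.5; e = 47.5 − 44.5 = 3
a=12: Ŷ = 14.5 + 3·12 = 50.5; e = 44.5 − 50.5 = -6
a=16: Ŷ = 14.5 + 3·16 = 62.5; e = 58.5 − 62.5 = -4
a=18: Ŷ = 14.5 + 3·18 = 68.5; e = 71.5 − 68.5 = 3
a=20: Ŷ = 14.5 + 3·20 = 74.5; e = 72.5 − 74.5 = -2
a=22: Ŷ = 14.5 + 3·22 = 80.5; e = 84.5 − 80.5 = 4
Signs: + + − − + − +
Runs: +×2, −×2, +×1, −×1, +×1 → 5

5 runs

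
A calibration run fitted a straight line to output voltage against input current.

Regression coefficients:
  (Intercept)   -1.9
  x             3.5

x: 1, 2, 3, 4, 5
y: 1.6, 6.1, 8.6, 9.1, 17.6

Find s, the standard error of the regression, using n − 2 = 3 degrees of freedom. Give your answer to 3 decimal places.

x=1: ŷ = -1.9 + 3.5·1 = 1.6; r = 1.6 − 1.6 = 0
x=2: ŷ = -1.9 + 3.5·2 = 5.1; r = 6.1 − 5.1 = 1
x=3: ŷ = -1.9 + 3.5·3 = 8.6; r = 8.6 − 8.6 = 0
x=4: ŷ = -1.9 + 3.5·4 = 12.1; r = 9.1 − 12.1 = -3
x=5: ŷ = -1.9 + 3.5·5 = 15.6; r = 17.6 − 15.6 = 2
SSE = 0 + 1 + 0 + 9 + 4 = 14
s = √(14/3) = √4.66667 ≈ 2.160

s = 2.160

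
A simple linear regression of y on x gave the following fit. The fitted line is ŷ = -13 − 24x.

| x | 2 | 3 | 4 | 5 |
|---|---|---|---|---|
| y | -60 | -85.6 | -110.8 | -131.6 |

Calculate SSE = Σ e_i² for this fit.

SSE = 6.56

x=2: ŷ = -13 − 24·2 = -61; e = -60 − (-61) = 1
x=3: ŷ = -13 − 24·3 = -85; e = -85.6 − (-85) = -0.6
x=4: ŷ = -13 − 24·4 = -109; e = -110.8 − (-109) = -1.8
x=5: ŷ = -13 − 24·5 = -133; e = -131.6 − (-133) = 1.4
SSE = 1 + 0.36 + 3.24 + 1.96 = 6.56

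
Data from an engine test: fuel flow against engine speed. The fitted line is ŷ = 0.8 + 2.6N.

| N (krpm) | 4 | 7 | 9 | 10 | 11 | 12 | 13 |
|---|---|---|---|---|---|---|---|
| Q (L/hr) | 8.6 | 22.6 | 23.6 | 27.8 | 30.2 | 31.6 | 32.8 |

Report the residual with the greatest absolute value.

e = 3.6

N=4: ŷ = 0.8 + 2.6·4 = 11.2; e = 8.6 − 11.2 = -2.6
N=7: ŷ = 0.8 + 2.6·7 = 19; e = 22.6 − 19 = 3.6
N=9: ŷ = 0.8 + 2.6·9 = 24.2; e = 23.6 − 24.2 = -0.6
N=10: ŷ = 0.8 + 2.6·10 = 26.8; e = 27.8 − 26.8 = 1
N=11: ŷ = 0.8 + 2.6·11 = 29.4; e = 30.2 − 29.4 = 0.8
N=12: ŷ = 0.8 + 2.6·12 = 32; e = 31.6 − 32 = -0.4
N=13: ŷ = 0.8 + 2.6·13 = 34.6; e = 32.8 − 34.6 = -1.8
Largest |e| is 3.6 at N = 7, residual 3.6.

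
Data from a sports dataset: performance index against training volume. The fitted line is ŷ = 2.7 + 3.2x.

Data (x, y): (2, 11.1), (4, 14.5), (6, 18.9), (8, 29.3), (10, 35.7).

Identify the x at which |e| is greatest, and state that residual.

x = 6, e = -3

x=2: ŷ = 2.7 + 3.2·2 = 9.1; e = 11.1 − 9.1 = 2
x=4: ŷ = 2.7 + 3.2·4 = 15.5; e = 14.5 − 15.5 = -1
x=6: ŷ = 2.7 + 3.2·6 = 21.9; e = 18.9 − 21.9 = -3
x=8: ŷ = 2.7 + 3.2·8 = 28.3; e = 29.3 − 28.3 = 1
x=10: ŷ = 2.7 + 3.2·10 = 34.7; e = 35.7 − 34.7 = 1
Largest |e| is 3 at x = 6, residual -3.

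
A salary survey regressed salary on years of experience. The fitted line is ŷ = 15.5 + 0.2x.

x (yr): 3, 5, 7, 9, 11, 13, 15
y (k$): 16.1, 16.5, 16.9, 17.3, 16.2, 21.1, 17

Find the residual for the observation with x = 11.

ŷ = 15.5 + 0.2·11 = 17.7
e = 16.2 − 17.7 = -1.5

e = -1.5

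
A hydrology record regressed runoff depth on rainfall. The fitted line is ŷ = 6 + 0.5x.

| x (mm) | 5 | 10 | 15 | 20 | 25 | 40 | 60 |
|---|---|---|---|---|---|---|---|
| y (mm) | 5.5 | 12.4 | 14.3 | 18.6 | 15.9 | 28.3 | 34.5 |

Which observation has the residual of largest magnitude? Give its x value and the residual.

x = 5, r = -3

x=5: ŷ = 6 + 0.5·5 = 8.5; r = 5.5 − 8.5 = -3
x=10: ŷ = 6 + 0.5·10 = 11; r = 12.4 − 11 = 1.4
x=15: ŷ = 6 + 0.5·15 = 13.5; r = 14.3 − 13.5 = 0.8
x=20: ŷ = 6 + 0.5·20 = 16; r = 18.6 − 16 = 2.6
x=25: ŷ = 6 + 0.5·25 = 18.5; r = 15.9 − 18.5 = -2.6
x=40: ŷ = 6 + 0.5·40 = 26; r = 28.3 − 26 = 2.3
x=60: ŷ = 6 + 0.5·60 = 36; r = 34.5 − 36 = -1.5
Largest |r| is 3 at x = 5, residual -3.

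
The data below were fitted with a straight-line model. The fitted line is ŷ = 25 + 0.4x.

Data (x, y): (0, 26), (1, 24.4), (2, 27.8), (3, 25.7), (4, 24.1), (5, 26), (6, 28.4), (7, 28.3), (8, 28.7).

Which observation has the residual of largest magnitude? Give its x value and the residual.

x = 4, r = -2.5

x=0: ŷ = 25 + 0.4·0 = 25; r = 26 − 25 = 1
x=1: ŷ = 25 + 0.4·1 = 25.4; r = 24.4 − 25.4 = -1
x=2: ŷ = 25 + 0.4·2 = 25.8; r = 27.8 − 25.8 = 2
x=3: ŷ = 25 + 0.4·3 = 26.2; r = 25.7 − 26.2 = -0.5
x=4: ŷ = 25 + 0.4·4 = 26.6; r = 24.1 − 26.6 = -2.5
x=5: ŷ = 25 + 0.4·5 = 27; r = 26 − 27 = -1
x=6: ŷ = 25 + 0.4·6 = 27.4; r = 28.4 − 27.4 = 1
x=7: ŷ = 25 + 0.4·7 = 27.8; r = 28.3 − 27.8 = 0.5
x=8: ŷ = 25 + 0.4·8 = 28.2; r = 28.7 − 28.2 = 0.5
Largest |r| is 2.5 at x = 4, residual -2.5.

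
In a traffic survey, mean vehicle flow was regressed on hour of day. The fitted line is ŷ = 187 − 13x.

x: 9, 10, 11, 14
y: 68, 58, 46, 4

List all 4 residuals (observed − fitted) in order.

-2, 1, 2, -1

x=9: ŷ = 187 − 13·9 = 70; r = 68 − 70 = -2
x=10: ŷ = 187 − 13·10 = 57; r = 58 − 57 = 1
x=11: ŷ = 187 − 13·11 = 44; r = 46 − 44 = 2
x=14: ŷ = 187 − 13·14 = 5; r = 4 − 5 = -1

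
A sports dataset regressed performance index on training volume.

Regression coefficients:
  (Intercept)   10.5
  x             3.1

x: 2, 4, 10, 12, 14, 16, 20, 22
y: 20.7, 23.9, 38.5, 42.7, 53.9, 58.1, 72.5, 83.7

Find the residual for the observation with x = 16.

ŷ = 10.5 + 3.1·16 = 60.1
e = 58.1 − 60.1 = -2

e = -2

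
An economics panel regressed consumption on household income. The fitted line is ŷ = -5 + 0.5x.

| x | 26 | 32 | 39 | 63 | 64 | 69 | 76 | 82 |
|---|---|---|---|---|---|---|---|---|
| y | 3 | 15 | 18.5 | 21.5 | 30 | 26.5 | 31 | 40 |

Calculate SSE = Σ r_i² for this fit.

SSE = 120

x=26: ŷ = -5 + 0.5·26 = 8; r = 3 − 8 = -5
x=32: ŷ = -5 + 0.5·32 = 11; r = 15 − 11 = 4
x=39: ŷ = -5 + 0.5·39 = 14.5; r = 18.5 − 14.5 = 4
x=63: ŷ = -5 + 0.5·63 = 26.5; r = 21.5 − 26.5 = -5
x=64: ŷ = -5 + 0.5·64 = 27; r = 30 − 27 = 3
x=69: ŷ = -5 + 0.5·69 = 29.5; r = 26.5 − 29.5 = -3
x=76: ŷ = -5 + 0.5·76 = 33; r = 31 − 33 = -2
x=82: ŷ = -5 + 0.5·82 = 36; r = 40 − 36 = 4
SSE = 25 + 16 + 16 + 25 + 9 + 9 + 4 + 16 = 120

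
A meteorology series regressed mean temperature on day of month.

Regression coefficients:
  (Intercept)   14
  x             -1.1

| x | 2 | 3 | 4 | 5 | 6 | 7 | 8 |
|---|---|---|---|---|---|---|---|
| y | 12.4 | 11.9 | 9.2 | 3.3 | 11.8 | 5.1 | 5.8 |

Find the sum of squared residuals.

SSE = 50.16

x=2: ŷ = 14 − 1.1·2 = 11.8; e = 12.4 − 11.8 = 0.6
x=3: ŷ = 14 − 1.1·3 = 10.7; e = 11.9 − 10.7 = 1.2
x=4: ŷ = 14 − 1.1·4 = 9.6; e = 9.2 − 9.6 = -0.4
x=5: ŷ = 14 − 1.1·5 = 8.5; e = 3.3 − 8.5 = -5.2
x=6: ŷ = 14 − 1.1·6 = 7.4; e = 11.8 − 7.4 = 4.4
x=7: ŷ = 14 − 1.1·7 = 6.3; e = 5.1 − 6.3 = -1.2
x=8: ŷ = 14 − 1.1·8 = 5.2; e = 5.8 − 5.2 = 0.6
SSE = 0.36 + 1.44 + 0.16 + 27.04 + 19.36 + 1.44 + 0.36 = 50.16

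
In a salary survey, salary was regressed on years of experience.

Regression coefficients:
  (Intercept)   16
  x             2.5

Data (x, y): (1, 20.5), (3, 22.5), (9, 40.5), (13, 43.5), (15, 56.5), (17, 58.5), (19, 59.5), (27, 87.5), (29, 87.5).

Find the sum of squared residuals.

x=1: ŷ = 16 + 2.5·1 = 18.5; r = 20.5 − 18.5 = 2
x=3: ŷ = 16 + 2.5·3 = 23.5; r = 22.5 − 23.5 = -1
x=9: ŷ = 16 + 2.5·9 = 38.5; r = 40.5 − 38.5 = 2
x=13: ŷ = 16 + 2.5·13 = 48.5; r = 43.5 − 48.5 = -5
x=15: ŷ = 16 + 2.5·15 = 53.5; r = 56.5 − 53.5 = 3
x=17: ŷ = 16 + 2.5·17 = 58.5; r = 58.5 − 58.5 = 0
x=19: ŷ = 16 + 2.5·19 = 63.5; r = 59.5 − 63.5 = -4
x=27: ŷ = 16 + 2.5·27 = 83.5; r = 87.5 − 83.5 = 4
x=29: ŷ = 16 + 2.5·29 = 88.5; r = 87.5 − 88.5 = -1
SSE = 4 + 1 + 4 + 25 + 9 + 0 + 16 + 16 + 1 = 76

SSE = 76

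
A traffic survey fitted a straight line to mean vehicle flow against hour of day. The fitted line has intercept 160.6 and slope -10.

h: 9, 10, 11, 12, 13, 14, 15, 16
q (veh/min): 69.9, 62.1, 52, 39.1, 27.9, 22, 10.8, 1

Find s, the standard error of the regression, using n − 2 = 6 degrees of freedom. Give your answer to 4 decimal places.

h=9: ŷ = 160.6 − 10·9 = 70.6; e = 69.9 − 70.6 = -0.7
h=10: ŷ = 160.6 − 10·10 = 60.6; e = 62.1 − 60.6 = 1.5
h=11: ŷ = 160.6 − 10·11 = 50.6; e = 52 − 50.6 = 1.4
h=12: ŷ = 160.6 − 10·12 = 40.6; e = 39.1 − 40.6 = -1.5
h=13: ŷ = 160.6 − 10·13 = 30.6; e = 27.9 − 30.6 = -2.7
h=14: ŷ = 160.6 − 10·14 = 20.6; e = 22 − 20.6 = 1.4
h=15: ŷ = 160.6 − 10·15 = 10.6; e = 10.8 − 10.6 = 0.2
h=16: ŷ = 160.6 − 10·16 = 0.6; e = 1 − 0.6 = 0.4
SSE = 0.49 + 2.25 + 1.96 + 2.25 + 7.29 + 1.96 + 0.04 + 0.16 = 16.4
s = √(16.4/6) = √2.73333 ≈ 1.6533

s = 1.6533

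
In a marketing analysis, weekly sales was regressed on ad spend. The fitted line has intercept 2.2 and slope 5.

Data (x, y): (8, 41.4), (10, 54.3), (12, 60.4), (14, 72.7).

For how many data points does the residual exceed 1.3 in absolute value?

x=8: ŷ = 2.2 + 5·8 = 42.2; r = 41.4 − 42.2 = -0.8
x=10: ŷ = 2.2 + 5·10 = 52.2; r = 54.3 − 52.2 = 2.1
x=12: ŷ = 2.2 + 5·12 = 62.2; r = 60.4 − 62.2 = -1.8
x=14: ŷ = 2.2 + 5·14 = 72.2; r = 72.7 − 72.2 = 0.5
|r| > 1.3: x=10 (|r|=2.1), x=12 (|r|=1.8) → 2

2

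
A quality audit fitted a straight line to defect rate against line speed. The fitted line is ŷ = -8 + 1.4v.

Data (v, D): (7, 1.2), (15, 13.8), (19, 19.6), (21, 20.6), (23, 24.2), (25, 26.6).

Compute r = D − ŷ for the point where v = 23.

ŷ = -8 + 1.4·23 = 24.2
r = 24.2 − 24.2 = 0

r = 0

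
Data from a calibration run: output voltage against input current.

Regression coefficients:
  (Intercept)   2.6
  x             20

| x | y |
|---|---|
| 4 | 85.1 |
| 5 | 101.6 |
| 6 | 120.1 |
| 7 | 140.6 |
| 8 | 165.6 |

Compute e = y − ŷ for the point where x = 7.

ŷ = 2.6 + 20·7 = 142.6
e = 140.6 − 142.6 = -2

e = -2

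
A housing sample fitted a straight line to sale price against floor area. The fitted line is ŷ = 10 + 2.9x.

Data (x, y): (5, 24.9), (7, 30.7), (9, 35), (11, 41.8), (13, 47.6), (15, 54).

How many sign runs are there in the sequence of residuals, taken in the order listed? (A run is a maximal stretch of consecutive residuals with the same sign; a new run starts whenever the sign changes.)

3 runs

x=5: ŷ = 10 + 2.9·5 = 24.5; e = 24.9 − 24.5 = 0.4
x=7: ŷ = 10 + 2.9·7 = 30.3; e = 30.7 − 30.3 = 0.4
x=9: ŷ = 10 + 2.9·9 = 36.1; e = 35 − 36.1 = -1.1
x=11: ŷ = 10 + 2.9·11 = 41.9; e = 41.8 − 41.9 = -0.1
x=13: ŷ = 10 + 2.9·13 = 47.7; e = 47.6 − 47.7 = -0.1
x=15: ŷ = 10 + 2.9·15 = 53.5; e = 54 − 53.5 = 0.5
Signs: + + − − − +
Runs: +×2, −×3, +×1 → 3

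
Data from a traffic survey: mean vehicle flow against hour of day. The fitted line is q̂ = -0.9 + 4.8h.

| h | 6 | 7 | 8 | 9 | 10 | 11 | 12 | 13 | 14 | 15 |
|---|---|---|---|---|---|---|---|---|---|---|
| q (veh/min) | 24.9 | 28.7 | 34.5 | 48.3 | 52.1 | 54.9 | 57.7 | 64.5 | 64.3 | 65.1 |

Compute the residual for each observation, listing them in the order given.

h=6: q̂ = -0.9 + 4.8·6 = 27.9; e = 24.9 − 27.9 = -3
h=7: q̂ = -0.9 + 4.8·7 = 32.7; e = 28.7 − 32.7 = -4
h=8: q̂ = -0.9 + 4.8·8 = 37.5; e = 34.5 − 37.5 = -3
h=9: q̂ = -0.9 + 4.8·9 = 42.3; e = 48.3 − 42.3 = 6
h=10: q̂ = -0.9 + 4.8·10 = 47.1; e = 52.1 − 47.1 = 5
h=11: q̂ = -0.9 + 4.8·11 = 51.9; e = 54.9 − 51.9 = 3
h=12: q̂ = -0.9 + 4.8·12 = 56.7; e = 57.7 − 56.7 = 1
h=13: q̂ = -0.9 + 4.8·13 = 61.5; e = 64.5 − 61.5 = 3
h=14: q̂ = -0.9 + 4.8·14 = 66.3; e = 64.3 − 66.3 = -2
h=15: q̂ = -0.9 + 4.8·15 = 71.1; e = 65.1 − 71.1 = -6

-3, -4, -3, 6, 5, 3, 1, 3, -2, -6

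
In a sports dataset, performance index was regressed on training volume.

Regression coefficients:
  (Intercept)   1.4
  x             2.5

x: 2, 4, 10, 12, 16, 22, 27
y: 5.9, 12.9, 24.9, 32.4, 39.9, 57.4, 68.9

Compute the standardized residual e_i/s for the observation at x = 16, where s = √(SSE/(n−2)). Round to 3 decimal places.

-1.118

x=2: ŷ = 1.4 + 2.5·2 = 6.4; e = 5.9 − 6.4 = -0.5
x=4: ŷ = 1.4 + 2.5·4 = 11.4; e = 12.9 − 11.4 = 1.5
x=10: ŷ = 1.4 + 2.5·10 = 26.4; e = 24.9 − 26.4 = -1.5
x=12: ŷ = 1.4 + 2.5·12 = 31.4; e = 32.4 − 31.4 = 1
x=16: ŷ = 1.4 + 2.5·16 = 41.4; e = 39.9 − 41.4 = -1.5
x=22: ŷ = 1.4 + 2.5·22 = 56.4; e = 57.4 − 56.4 = 1
x=27: ŷ = 1.4 + 2.5·27 = 68.9; e = 68.9 − 68.9 = 0
SSE = 0.25 + 2.25 + 2.25 + 1 + 2.25 + 1 + 0 = 9
s = √(9/5) = 1.34164
e/s = -1.5 / 1.34164 = -1.118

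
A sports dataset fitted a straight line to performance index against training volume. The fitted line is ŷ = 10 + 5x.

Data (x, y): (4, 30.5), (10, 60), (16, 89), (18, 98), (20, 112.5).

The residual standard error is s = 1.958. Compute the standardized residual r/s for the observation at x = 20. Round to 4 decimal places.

1.2768

ŷ = 10 + 5·20 = 110
r = 112.5 − 110 = 2.5
r/s = 2.5 / 1.958 = 1.2768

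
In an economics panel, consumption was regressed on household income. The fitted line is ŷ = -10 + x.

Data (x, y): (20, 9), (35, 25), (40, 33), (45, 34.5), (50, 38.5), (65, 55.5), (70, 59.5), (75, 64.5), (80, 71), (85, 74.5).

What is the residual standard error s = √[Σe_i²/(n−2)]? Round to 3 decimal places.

s = 1.346

x=20: ŷ = -10 + 20 = 10; e = 9 − 10 = -1
x=35: ŷ = -10 + 35 = 25; e = 25 − 25 = 0
x=40: ŷ = -10 + 40 = 30; e = 33 − 30 = 3
x=45: ŷ = -10 + 45 = 35; e = 34.5 − 35 = -0.5
x=50: ŷ = -10 + 50 = 40; e = 38.5 − 40 = -1.5
x=65: ŷ = -10 + 65 = 55; e = 55.5 − 55 = 0.5
x=70: ŷ = -10 + 70 = 60; e = 59.5 − 60 = -0.5
x=75: ŷ = -10 + 75 = 65; e = 64.5 − 65 = -0.5
x=80: ŷ = -10 + 80 = 70; e = 71 − 70 = 1
x=85: ŷ = -10 + 85 = 75; e = 74.5 − 75 = -0.5
SSE = 1 + 0 + 9 + 0.25 + 2.25 + 0.25 + 0.25 + 0.25 + 1 + 0.25 = 14.5
s = √(14.5/8) = √1.8125 ≈ 1.346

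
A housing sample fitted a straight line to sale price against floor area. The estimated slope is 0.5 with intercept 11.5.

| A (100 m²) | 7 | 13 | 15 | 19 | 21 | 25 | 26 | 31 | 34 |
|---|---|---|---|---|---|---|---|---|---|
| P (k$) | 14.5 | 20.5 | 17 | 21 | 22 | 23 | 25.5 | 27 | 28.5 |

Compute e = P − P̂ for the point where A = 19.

e = 0

P̂ = 11.5 + 0.5·19 = 21
e = 21 − 21 = 0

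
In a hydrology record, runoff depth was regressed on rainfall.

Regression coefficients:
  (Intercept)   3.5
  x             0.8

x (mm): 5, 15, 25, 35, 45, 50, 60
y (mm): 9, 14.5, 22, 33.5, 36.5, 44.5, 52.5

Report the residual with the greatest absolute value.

x=5: ŷ = 3.5 + 0.8·5 = 7.5; e = 9 − 7.5 = 1.5
x=15: ŷ = 3.5 + 0.8·15 = 15.5; e = 14.5 − 15.5 = -1
x=25: ŷ = 3.5 + 0.8·25 = 23.5; e = 22 − 23.5 = -1.5
x=35: ŷ = 3.5 + 0.8·35 = 31.5; e = 33.5 − 31.5 = 2
x=45: ŷ = 3.5 + 0.8·45 = 39.5; e = 36.5 − 39.5 = -3
x=50: ŷ = 3.5 + 0.8·50 = 43.5; e = 44.5 − 43.5 = 1
x=60: ŷ = 3.5 + 0.8·60 = 51.5; e = 52.5 − 51.5 = 1
Largest |e| is 3 at x = 45, residual -3.

e = -3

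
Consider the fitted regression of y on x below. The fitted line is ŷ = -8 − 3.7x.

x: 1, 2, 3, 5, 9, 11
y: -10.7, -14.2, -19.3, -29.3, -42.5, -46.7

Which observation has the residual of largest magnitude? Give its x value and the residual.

x = 5, r = -2.8

x=1: ŷ = -8 − 3.7·1 = -11.7; r = -10.7 − (-11.7) = 1
x=2: ŷ = -8 − 3.7·2 = -15.4; r = -14.2 − (-15.4) = 1.2
x=3: ŷ = -8 − 3.7·3 = -19.1; r = -19.3 − (-19.1) = -0.2
x=5: ŷ = -8 − 3.7·5 = -26.5; r = -29.3 − (-26.5) = -2.8
x=9: ŷ = -8 − 3.7·9 = -41.3; r = -42.5 − (-41.3) = -1.2
x=11: ŷ = -8 − 3.7·11 = -48.7; r = -46.7 − (-48.7) = 2
Largest |r| is 2.8 at x = 5, residual -2.8.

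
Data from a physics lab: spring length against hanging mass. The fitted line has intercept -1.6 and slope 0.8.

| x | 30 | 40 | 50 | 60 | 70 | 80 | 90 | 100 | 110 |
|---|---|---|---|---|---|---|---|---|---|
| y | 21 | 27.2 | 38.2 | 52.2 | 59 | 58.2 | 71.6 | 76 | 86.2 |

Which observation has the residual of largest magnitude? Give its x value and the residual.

x = 60, r = 5.8

x=30: ŷ = -1.6 + 0.8·30 = 22.4; r = 21 − 22.4 = -1.4
x=40: ŷ = -1.6 + 0.8·40 = 30.4; r = 27.2 − 30.4 = -3.2
x=50: ŷ = -1.6 + 0.8·50 = 38.4; r = 38.2 − 38.4 = -0.2
x=60: ŷ = -1.6 + 0.8·60 = 46.4; r = 52.2 − 46.4 = 5.8
x=70: ŷ = -1.6 + 0.8·70 = 54.4; r = 59 − 54.4 = 4.6
x=80: ŷ = -1.6 + 0.8·80 = 62.4; r = 58.2 − 62.4 = -4.2
x=90: ŷ = -1.6 + 0.8·90 = 70.4; r = 71.6 − 70.4 = 1.2
x=100: ŷ = -1.6 + 0.8·100 = 78.4; r = 76 − 78.4 = -2.4
x=110: ŷ = -1.6 + 0.8·110 = 86.4; r = 86.2 − 86.4 = -0.2
Largest |r| is 5.8 at x = 60, residual 5.8.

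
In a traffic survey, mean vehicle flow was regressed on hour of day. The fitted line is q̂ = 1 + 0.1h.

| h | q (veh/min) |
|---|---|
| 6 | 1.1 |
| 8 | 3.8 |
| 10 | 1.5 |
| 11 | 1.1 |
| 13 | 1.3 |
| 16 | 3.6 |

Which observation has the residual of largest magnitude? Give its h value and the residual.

h=6: q̂ = 1 + 0.1·6 = 1.6; e = 1.1 − 1.6 = -0.5
h=8: q̂ = 1 + 0.1·8 = 1.8; e = 3.8 − 1.8 = 2
h=10: q̂ = 1 + 0.1·10 = 2; e = 1.5 − 2 = -0.5
h=11: q̂ = 1 + 0.1·11 = 2.1; e = 1.1 − 2.1 = -1
h=13: q̂ = 1 + 0.1·13 = 2.3; e = 1.3 − 2.3 = -1
h=16: q̂ = 1 + 0.1·16 = 2.6; e = 3.6 − 2.6 = 1
Largest |e| is 2 at h = 8, residual 2.

h = 8, e = 2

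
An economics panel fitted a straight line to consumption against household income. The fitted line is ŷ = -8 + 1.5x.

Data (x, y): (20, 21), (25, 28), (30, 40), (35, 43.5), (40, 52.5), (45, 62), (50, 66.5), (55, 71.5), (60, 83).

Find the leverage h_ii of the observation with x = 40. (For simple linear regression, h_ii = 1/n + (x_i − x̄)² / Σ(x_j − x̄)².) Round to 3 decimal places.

x̄ = (20 + 25 + 30 + 35 + 40 + 45 + 50 + 55 + 60)/9 = 40
Σ(x − x̄)² = 400 + 225 + 100 + 25 + 0 + 25 + 100 + 225 + 400 = 1500
h = 1/9 + (0)²/1500 = 0.111111 + 0 = 0.111

h = 0.111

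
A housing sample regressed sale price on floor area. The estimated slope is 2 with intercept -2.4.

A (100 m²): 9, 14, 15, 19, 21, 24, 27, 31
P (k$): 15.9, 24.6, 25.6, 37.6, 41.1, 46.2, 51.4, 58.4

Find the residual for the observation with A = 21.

P̂ = -2.4 + 2·21 = 39.6
r = 41.1 − 39.6 = 1.5

r = 1.5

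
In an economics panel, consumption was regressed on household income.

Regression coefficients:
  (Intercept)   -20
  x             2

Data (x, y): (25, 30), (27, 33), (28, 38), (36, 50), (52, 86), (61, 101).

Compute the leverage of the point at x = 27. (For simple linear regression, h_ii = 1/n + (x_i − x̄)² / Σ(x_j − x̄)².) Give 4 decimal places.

x̄ = (25 + 27 + 28 + 36 + 52 + 61)/6 = 38.1667
Σ(x − x̄)² = 173.361 + 124.694 + 103.361 + 4.69444 + 191.361 + 521.361 = 1118.83
h = 1/6 + (-11.1667)²/1118.83 = 0.166667 + 0.11145 = 0.2781

h = 0.2781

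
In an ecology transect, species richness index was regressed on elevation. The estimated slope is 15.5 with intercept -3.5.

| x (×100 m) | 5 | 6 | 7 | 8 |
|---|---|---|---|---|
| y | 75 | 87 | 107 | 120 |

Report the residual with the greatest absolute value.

x=5: ŷ = -3.5 + 15.5·5 = 74; r = 75 − 74 = 1
x=6: ŷ = -3.5 + 15.5·6 = 89.5; r = 87 − 89.5 = -2.5
x=7: ŷ = -3.5 + 15.5·7 = 105; r = 107 − 105 = 2
x=8: ŷ = -3.5 + 15.5·8 = 120.5; r = 120 − 120.5 = -0.5
Largest |r| is 2.5 at x = 6, residual -2.5.

r = -2.5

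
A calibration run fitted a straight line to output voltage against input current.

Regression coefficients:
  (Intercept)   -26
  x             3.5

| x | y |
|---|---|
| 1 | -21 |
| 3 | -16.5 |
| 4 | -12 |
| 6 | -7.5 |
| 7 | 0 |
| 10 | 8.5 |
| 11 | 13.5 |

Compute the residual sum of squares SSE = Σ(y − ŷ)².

x=1: ŷ = -26 + 3.5·1 = -22.5; r = -21 − (-22.5) = 1.5
x=3: ŷ = -26 + 3.5·3 = -15.5; r = -16.5 − (-15.5) = -1
x=4: ŷ = -26 + 3.5·4 = -12; r = -12 − (-12) = 0
x=6: ŷ = -26 + 3.5·6 = -5; r = -7.5 − (-5) = -2.5
x=7: ŷ = -26 + 3.5·7 = -1.5; r = 0 − (-1.5) = 1.5
x=10: ŷ = -26 + 3.5·10 = 9; r = 8.5 − 9 = -0.5
x=11: ŷ = -26 + 3.5·11 = 12.5; r = 13.5 − 12.5 = 1
SSE = 2.25 + 1 + 0 + 6.25 + 2.25 + 0.25 + 1 = 13

SSE = 13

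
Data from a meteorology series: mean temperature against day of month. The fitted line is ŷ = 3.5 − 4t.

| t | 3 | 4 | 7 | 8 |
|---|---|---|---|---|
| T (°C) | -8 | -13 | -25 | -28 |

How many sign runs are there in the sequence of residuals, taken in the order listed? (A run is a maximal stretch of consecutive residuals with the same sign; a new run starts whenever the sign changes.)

t=3: ŷ = 3.5 − 4·3 = -8.5; e = -8 − (-8.5) = 0.5
t=4: ŷ = 3.5 − 4·4 = -12.5; e = -13 − (-12.5) = -0.5
t=7: ŷ = 3.5 − 4·7 = -24.5; e = -25 − (-24.5) = -0.5
t=8: ŷ = 3.5 − 4·8 = -28.5; e = -28 − (-28.5) = 0.5
Signs: + − − +
Runs: +×1, −×2, +×1 → 3

3 runs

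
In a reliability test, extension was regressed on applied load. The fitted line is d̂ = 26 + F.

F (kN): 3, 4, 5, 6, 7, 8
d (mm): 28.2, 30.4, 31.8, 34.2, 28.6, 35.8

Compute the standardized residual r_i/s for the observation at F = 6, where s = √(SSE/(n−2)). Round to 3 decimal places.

F=3: d̂ = 26 + 3 = 29; r = 28.2 − 29 = -0.8
F=4: d̂ = 26 + 4 = 30; r = 30.4 − 30 = 0.4
F=5: d̂ = 26 + 5 = 31; r = 31.8 − 31 = 0.8
F=6: d̂ = 26 + 6 = 32; r = 34.2 − 32 = 2.2
F=7: d̂ = 26 + 7 = 33; r = 28.6 − 33 = -4.4
F=8: d̂ = 26 + 8 = 34; r = 35.8 − 34 = 1.8
SSE = 0.64 + 0.16 + 0.64 + 4.84 + 19.36 + 3.24 = 28.88
s = √(28.88/4) = 2.68701
r/s = 2.2 / 2.68701 = 0.819

0.819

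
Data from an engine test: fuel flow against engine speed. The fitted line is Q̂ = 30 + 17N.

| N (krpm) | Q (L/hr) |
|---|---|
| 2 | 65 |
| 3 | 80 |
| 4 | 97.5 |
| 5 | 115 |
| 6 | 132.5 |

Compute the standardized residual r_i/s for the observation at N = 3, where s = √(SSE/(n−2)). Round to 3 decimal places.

-1.095

N=2: Q̂ = 30 + 17·2 = 64; r = 65 − 64 = 1
N=3: Q̂ = 30 + 17·3 = 81; r = 80 − 81 = -1
N=4: Q̂ = 30 + 17·4 = 98; r = 97.5 − 98 = -0.5
N=5: Q̂ = 30 + 17·5 = 115; r = 115 − 115 = 0
N=6: Q̂ = 30 + 17·6 = 132; r = 132.5 − 132 = 0.5
SSE = 1 + 1 + 0.25 + 0 + 0.25 = 2.5
s = √(2.5/3) = 0.912871
r/s = -1 / 0.912871 = -1.095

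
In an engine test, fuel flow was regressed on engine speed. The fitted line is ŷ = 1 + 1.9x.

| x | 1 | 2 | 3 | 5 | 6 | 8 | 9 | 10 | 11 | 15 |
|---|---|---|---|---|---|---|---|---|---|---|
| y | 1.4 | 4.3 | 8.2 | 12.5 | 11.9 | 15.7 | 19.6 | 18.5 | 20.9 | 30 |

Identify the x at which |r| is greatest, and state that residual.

x = 5, r = 2

x=1: ŷ = 1 + 1.9·1 = 2.9; r = 1.4 − 2.9 = -1.5
x=2: ŷ = 1 + 1.9·2 = 4.8; r = 4.3 − 4.8 = -0.5
x=3: ŷ = 1 + 1.9·3 = 6.7; r = 8.2 − 6.7 = 1.5
x=5: ŷ = 1 + 1.9·5 = 10.5; r = 12.5 − 10.5 = 2
x=6: ŷ = 1 + 1.9·6 = 12.4; r = 11.9 − 12.4 = -0.5
x=8: ŷ = 1 + 1.9·8 = 16.2; r = 15.7 − 16.2 = -0.5
x=9: ŷ = 1 + 1.9·9 = 18.1; r = 19.6 − 18.1 = 1.5
x=10: ŷ = 1 + 1.9·10 = 20; r = 18.5 − 20 = -1.5
x=11: ŷ = 1 + 1.9·11 = 21.9; r = 20.9 − 21.9 = -1
x=15: ŷ = 1 + 1.9·15 = 29.5; r = 30 − 29.5 = 0.5
Largest |r| is 2 at x = 5, residual 2.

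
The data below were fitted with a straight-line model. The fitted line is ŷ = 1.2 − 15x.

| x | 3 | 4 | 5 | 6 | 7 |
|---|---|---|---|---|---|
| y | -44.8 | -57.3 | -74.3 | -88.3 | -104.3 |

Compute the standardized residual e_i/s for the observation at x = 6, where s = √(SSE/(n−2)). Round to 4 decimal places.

0.4330

x=3: ŷ = 1.2 − 15·3 = -43.8; e = -44.8 − (-43.8) = -1
x=4: ŷ = 1.2 − 15·4 = -58.8; e = -57.3 − (-58.8) = 1.5
x=5: ŷ = 1.2 − 15·5 = -73.8; e = -74.3 − (-73.8) = -0.5
x=6: ŷ = 1.2 − 15·6 = -88.8; e = -88.3 − (-88.8) = 0.5
x=7: ŷ = 1.2 − 15·7 = -103.8; e = -104.3 − (-103.8) = -0.5
SSE = 1 + 2.25 + 0.25 + 0.25 + 0.25 = 4
s = √(4/3) = 1.1547
e/s = 0.5 / 1.1547 = 0.4330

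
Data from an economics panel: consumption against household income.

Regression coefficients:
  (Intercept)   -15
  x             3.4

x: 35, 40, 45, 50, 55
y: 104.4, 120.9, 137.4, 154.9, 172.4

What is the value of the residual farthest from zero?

x=35: ŷ = -15 + 3.4·35 = 104; e = 104.4 − 104 = 0.4
x=40: ŷ = -15 + 3.4·40 = 121; e = 120.9 − 121 = -0.1
x=45: ŷ = -15 + 3.4·45 = 138; e = 137.4 − 138 = -0.6
x=50: ŷ = -15 + 3.4·50 = 155; e = 154.9 − 155 = -0.1
x=55: ŷ = -15 + 3.4·55 = 172; e = 172.4 − 172 = 0.4
Largest |e| is 0.6 at x = 45, residual -0.6.

e = -0.6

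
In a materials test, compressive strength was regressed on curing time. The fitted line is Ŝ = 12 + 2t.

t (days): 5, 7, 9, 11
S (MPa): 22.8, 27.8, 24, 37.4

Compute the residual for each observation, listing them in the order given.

t=5: Ŝ = 12 + 2·5 = 22; r = 22.8 − 22 = 0.8
t=7: Ŝ = 12 + 2·7 = 26; r = 27.8 − 26 = 1.8
t=9: Ŝ = 12 + 2·9 = 30; r = 24 − 30 = -6
t=11: Ŝ = 12 + 2·11 = 34; r = 37.4 − 34 = 3.4

0.8, 1.8, -6, 3.4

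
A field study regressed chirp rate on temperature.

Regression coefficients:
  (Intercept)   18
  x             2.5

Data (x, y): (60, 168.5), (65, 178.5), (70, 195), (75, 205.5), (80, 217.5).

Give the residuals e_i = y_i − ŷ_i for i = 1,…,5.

0.5, -2, 2, 0, -0.5

x=60: ŷ = 18 + 2.5·60 = 168; e = 168.5 − 168 = 0.5
x=65: ŷ = 18 + 2.5·65 = 180.5; e = 178.5 − 180.5 = -2
x=70: ŷ = 18 + 2.5·70 = 193; e = 195 − 193 = 2
x=75: ŷ = 18 + 2.5·75 = 205.5; e = 205.5 − 205.5 = 0
x=80: ŷ = 18 + 2.5·80 = 218; e = 217.5 − 218 = -0.5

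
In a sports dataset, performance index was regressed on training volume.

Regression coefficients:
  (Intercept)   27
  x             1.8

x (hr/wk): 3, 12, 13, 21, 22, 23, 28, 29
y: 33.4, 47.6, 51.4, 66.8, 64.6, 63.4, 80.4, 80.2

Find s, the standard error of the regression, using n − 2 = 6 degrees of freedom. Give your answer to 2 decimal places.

x=3: ŷ = 27 + 1.8·3 = 32.4; e = 33.4 − 32.4 = 1
x=12: ŷ = 27 + 1.8·12 = 48.6; e = 47.6 − 48.6 = -1
x=13: ŷ = 27 + 1.8·13 = 50.4; e = 51.4 − 50.4 = 1
x=21: ŷ = 27 + 1.8·21 = 64.8; e = 66.8 − 64.8 = 2
x=22: ŷ = 27 + 1.8·22 = 66.6; e = 64.6 − 66.6 = -2
x=23: ŷ = 27 + 1.8·23 = 68.4; e = 63.4 − 68.4 = -5
x=28: ŷ = 27 + 1.8·28 = 77.4; e = 80.4 − 77.4 = 3
x=29: ŷ = 27 + 1.8·29 = 79.2; e = 80.2 − 79.2 = 1
SSE = 1 + 1 + 1 + 4 + 4 + 25 + 9 + 1 = 46
s = √(46/6) = √7.66667 ≈ 2.77

s = 2.77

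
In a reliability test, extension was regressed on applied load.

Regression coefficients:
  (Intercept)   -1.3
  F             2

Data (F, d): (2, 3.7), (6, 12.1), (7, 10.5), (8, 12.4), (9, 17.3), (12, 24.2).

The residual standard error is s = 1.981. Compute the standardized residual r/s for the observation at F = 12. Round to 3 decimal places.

0.757

d̂ = -1.3 + 2·12 = 22.7
r = 24.2 − 22.7 = 1.5
r/s = 1.5 / 1.981 = 0.757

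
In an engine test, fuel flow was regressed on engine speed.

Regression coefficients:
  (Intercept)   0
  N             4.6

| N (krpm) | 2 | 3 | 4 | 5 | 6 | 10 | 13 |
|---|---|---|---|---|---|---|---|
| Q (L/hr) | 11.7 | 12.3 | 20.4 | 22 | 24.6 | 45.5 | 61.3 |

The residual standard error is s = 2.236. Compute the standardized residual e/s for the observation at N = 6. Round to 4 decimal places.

Q̂ = 4.6·6 = 27.6
e = 24.6 − 27.6 = -3
e/s = -3 / 2.236 = -1.3417

-1.3417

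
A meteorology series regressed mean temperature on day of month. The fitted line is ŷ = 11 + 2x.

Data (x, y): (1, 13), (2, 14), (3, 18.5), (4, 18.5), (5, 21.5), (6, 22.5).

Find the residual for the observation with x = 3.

ŷ = 11 + 2·3 = 17
e = 18.5 − 17 = 1.5

e = 1.5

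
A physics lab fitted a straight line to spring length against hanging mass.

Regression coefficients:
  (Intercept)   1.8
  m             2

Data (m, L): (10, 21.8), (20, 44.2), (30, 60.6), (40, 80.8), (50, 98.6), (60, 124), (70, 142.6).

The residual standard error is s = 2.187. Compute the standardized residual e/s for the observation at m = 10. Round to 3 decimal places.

ŷ = 1.8 + 2·10 = 21.8
e = 21.8 − 21.8 = 0
e/s = 0 / 2.187 = 0.000

0.000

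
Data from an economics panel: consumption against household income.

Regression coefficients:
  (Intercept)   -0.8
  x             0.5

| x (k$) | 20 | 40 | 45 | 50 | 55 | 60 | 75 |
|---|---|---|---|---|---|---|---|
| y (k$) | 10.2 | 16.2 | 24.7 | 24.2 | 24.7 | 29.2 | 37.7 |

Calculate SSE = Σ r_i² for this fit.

SSE = 24

x=20: ŷ = -0.8 + 0.5·20 = 9.2; r = 10.2 − 9.2 = 1
x=40: ŷ = -0.8 + 0.5·40 = 19.2; r = 16.2 − 19.2 = -3
x=45: ŷ = -0.8 + 0.5·45 = 21.7; r = 24.7 − 21.7 = 3
x=50: ŷ = -0.8 + 0.5·50 = 24.2; r = 24.2 − 24.2 = 0
x=55: ŷ = -0.8 + 0.5·55 = 26.7; r = 24.7 − 26.7 = -2
x=60: ŷ = -0.8 + 0.5·60 = 29.2; r = 29.2 − 29.2 = 0
x=75: ŷ = -0.8 + 0.5·75 = 36.7; r = 37.7 − 36.7 = 1
SSE = 1 + 9 + 9 + 0 + 4 + 0 + 1 = 24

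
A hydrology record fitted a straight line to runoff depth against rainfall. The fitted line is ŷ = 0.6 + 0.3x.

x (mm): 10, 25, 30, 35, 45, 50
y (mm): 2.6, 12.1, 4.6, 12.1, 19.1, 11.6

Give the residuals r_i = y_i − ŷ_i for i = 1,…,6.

x=10: ŷ = 0.6 + 0.3·10 = 3.6; r = 2.6 − 3.6 = -1
x=25: ŷ = 0.6 + 0.3·25 = 8.1; r = 12.1 − 8.1 = 4
x=30: ŷ = 0.6 + 0.3·30 = 9.6; r = 4.6 − 9.6 = -5
x=35: ŷ = 0.6 + 0.3·35 = 11.1; r = 12.1 − 11.1 = 1
x=45: ŷ = 0.6 + 0.3·45 = 14.1; r = 19.1 − 14.1 = 5
x=50: ŷ = 0.6 + 0.3·50 = 15.6; r = 11.6 − 15.6 = -4

-1, 4, -5, 1, 5, -4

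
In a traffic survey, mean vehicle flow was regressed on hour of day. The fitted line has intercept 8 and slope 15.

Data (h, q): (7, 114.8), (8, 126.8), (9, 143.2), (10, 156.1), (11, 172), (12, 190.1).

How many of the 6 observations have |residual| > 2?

h=7: q̂ = 8 + 15·7 = 113; r = 114.8 − 113 = 1.8
h=8: q̂ = 8 + 15·8 = 128; r = 126.8 − 128 = -1.2
h=9: q̂ = 8 + 15·9 = 143; r = 143.2 − 143 = 0.2
h=10: q̂ = 8 + 15·10 = 158; r = 156.1 − 158 = -1.9
h=11: q̂ = 8 + 15·11 = 173; r = 172 − 173 = -1
h=12: q̂ = 8 + 15·12 = 188; r = 190.1 − 188 = 2.1
|r| > 2: h=12 (|r|=2.1) → 1

1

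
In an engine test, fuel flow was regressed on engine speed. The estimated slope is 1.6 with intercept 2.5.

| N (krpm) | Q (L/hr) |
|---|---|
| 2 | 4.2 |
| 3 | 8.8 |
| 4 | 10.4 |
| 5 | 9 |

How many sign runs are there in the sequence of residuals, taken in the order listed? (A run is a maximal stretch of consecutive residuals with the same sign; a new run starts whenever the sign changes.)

N=2: Q̂ = 2.5 + 1.6·2 = 5.7; r = 4.2 − 5.7 = -1.5
N=3: Q̂ = 2.5 + 1.6·3 = 7.3; r = 8.8 − 7.3 = 1.5
N=4: Q̂ = 2.5 + 1.6·4 = 8.9; r = 10.4 − 8.9 = 1.5
N=5: Q̂ = 2.5 + 1.6·5 = 10.5; r = 9 − 10.5 = -1.5
Signs: − + + −
Runs: −×1, +×2, −×1 → 3

3 runs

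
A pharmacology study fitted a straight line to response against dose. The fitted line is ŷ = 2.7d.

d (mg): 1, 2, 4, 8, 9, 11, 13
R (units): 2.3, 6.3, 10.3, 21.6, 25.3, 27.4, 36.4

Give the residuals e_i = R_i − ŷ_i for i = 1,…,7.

-0.4, 0.9, -0.5, 0, 1, -2.3, 1.3

d=1: ŷ = 2.7·1 = 2.7; e = 2.3 − 2.7 = -0.4
d=2: ŷ = 2.7·2 = 5.4; e = 6.3 − 5.4 = 0.9
d=4: ŷ = 2.7·4 = 10.8; e = 10.3 − 10.8 = -0.5
d=8: ŷ = 2.7·8 = 21.6; e = 21.6 − 21.6 = 0
d=9: ŷ = 2.7·9 = 24.3; e = 25.3 − 24.3 = 1
d=11: ŷ = 2.7·11 = 29.7; e = 27.4 − 29.7 = -2.3
d=13: ŷ = 2.7·13 = 35.1; e = 36.4 − 35.1 = 1.3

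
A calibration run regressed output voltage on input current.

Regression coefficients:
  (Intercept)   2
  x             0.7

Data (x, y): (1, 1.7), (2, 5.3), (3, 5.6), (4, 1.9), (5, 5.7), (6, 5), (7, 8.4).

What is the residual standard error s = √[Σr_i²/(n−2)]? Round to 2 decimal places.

x=1: ŷ = 2 + 0.7·1 = 2.7; r = 1.7 − 2.7 = -1
x=2: ŷ = 2 + 0.7·2 = 3.4; r = 5.3 − 3.4 = 1.9
x=3: ŷ = 2 + 0.7·3 = 4.1; r = 5.6 − 4.1 = 1.5
x=4: ŷ = 2 + 0.7·4 = 4.8; r = 1.9 − 4.8 = -2.9
x=5: ŷ = 2 + 0.7·5 = 5.5; r = 5.7 − 5.5 = 0.2
x=6: ŷ = 2 + 0.7·6 = 6.2; r = 5 − 6.2 = -1.2
x=7: ŷ = 2 + 0.7·7 = 6.9; r = 8.4 − 6.9 = 1.5
SSE = 1 + 3.61 + 2.25 + 8.41 + 0.04 + 1.44 + 2.25 = 19
s = √(19/5) = √3.8 ≈ 1.95

s = 1.95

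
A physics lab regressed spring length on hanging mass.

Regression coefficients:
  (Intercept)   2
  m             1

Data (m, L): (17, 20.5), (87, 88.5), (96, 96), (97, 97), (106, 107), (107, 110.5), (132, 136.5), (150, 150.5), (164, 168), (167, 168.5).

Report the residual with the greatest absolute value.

r = 2.5

m=17: L̂ = 2 + 17 = 19; r = 20.5 − 19 = 1.5
m=87: L̂ = 2 + 87 = 89; r = 88.5 − 89 = -0.5
m=96: L̂ = 2 + 96 = 98; r = 96 − 98 = -2
m=97: L̂ = 2 + 97 = 99; r = 97 − 99 = -2
m=106: L̂ = 2 + 106 = 108; r = 107 − 108 = -1
m=107: L̂ = 2 + 107 = 109; r = 110.5 − 109 = 1.5
m=132: L̂ = 2 + 132 = 134; r = 136.5 − 134 = 2.5
m=150: L̂ = 2 + 150 = 152; r = 150.5 − 152 = -1.5
m=164: L̂ = 2 + 164 = 166; r = 168 − 166 = 2
m=167: L̂ = 2 + 167 = 169; r = 168.5 − 169 = -0.5
Largest |r| is 2.5 at m = 132, residual 2.5.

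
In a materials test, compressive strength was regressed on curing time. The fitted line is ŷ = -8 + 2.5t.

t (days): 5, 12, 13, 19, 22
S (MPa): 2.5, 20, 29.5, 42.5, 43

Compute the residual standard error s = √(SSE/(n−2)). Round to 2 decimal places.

s = 4.40

t=5: ŷ = -8 + 2.5·5 = 4.5; r = 2.5 − 4.5 = -2
t=12: ŷ = -8 + 2.5·12 = 22; r = 20 − 22 = -2
t=13: ŷ = -8 + 2.5·13 = 24.5; r = 29.5 − 24.5 = 5
t=19: ŷ = -8 + 2.5·19 = 39.5; r = 42.5 − 39.5 = 3
t=22: ŷ = -8 + 2.5·22 = 47; r = 43 − 47 = -4
SSE = 4 + 4 + 25 + 9 + 16 = 58
s = √(58/3) = √19.3333 ≈ 4.40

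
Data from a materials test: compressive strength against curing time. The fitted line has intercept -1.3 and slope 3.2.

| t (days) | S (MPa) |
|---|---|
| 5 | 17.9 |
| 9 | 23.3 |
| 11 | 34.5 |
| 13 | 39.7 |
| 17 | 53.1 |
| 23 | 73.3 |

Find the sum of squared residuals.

SSE = 29.6

t=5: Ŝ = -1.3 + 3.2·5 = 14.7; e = 17.9 − 14.7 = 3.2
t=9: Ŝ = -1.3 + 3.2·9 = 27.5; e = 23.3 − 27.5 = -4.2
t=11: Ŝ = -1.3 + 3.2·11 = 33.9; e = 34.5 − 33.9 = 0.6
t=13: Ŝ = -1.3 + 3.2·13 = 40.3; e = 39.7 − 40.3 = -0.6
t=17: Ŝ = -1.3 + 3.2·17 = 53.1; e = 53.1 − 53.1 = 0
t=23: Ŝ = -1.3 + 3.2·23 = 72.3; e = 73.3 − 72.3 = 1
SSE = 10.24 + 17.64 + 0.36 + 0.36 + 0 + 1 = 29.6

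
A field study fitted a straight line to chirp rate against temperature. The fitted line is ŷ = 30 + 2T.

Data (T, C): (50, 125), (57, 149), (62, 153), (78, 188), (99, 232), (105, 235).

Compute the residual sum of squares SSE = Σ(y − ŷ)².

SSE = 96

T=50: ŷ = 30 + 2·50 = 130; e = 125 − 130 = -5
T=57: ŷ = 30 + 2·57 = 144; e = 149 − 144 = 5
T=62: ŷ = 30 + 2·62 = 154; e = 153 − 154 = -1
T=78: ŷ = 30 + 2·78 = 186; e = 188 − 186 = 2
T=99: ŷ = 30 + 2·99 = 228; e = 232 − 228 = 4
T=105: ŷ = 30 + 2·105 = 240; e = 235 − 240 = -5
SSE = 25 + 25 + 1 + 4 + 16 + 25 = 96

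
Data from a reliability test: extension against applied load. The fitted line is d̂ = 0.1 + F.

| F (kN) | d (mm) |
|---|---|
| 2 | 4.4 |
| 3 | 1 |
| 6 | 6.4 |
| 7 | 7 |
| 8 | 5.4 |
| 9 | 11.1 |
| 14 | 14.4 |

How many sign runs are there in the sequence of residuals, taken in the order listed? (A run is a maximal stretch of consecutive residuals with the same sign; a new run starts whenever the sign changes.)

5 runs

F=2: d̂ = 0.1 + 2 = 2.1; e = 4.4 − 2.1 = 2.3
F=3: d̂ = 0.1 + 3 = 3.1; e = 1 − 3.1 = -2.1
F=6: d̂ = 0.1 + 6 = 6.1; e = 6.4 − 6.1 = 0.3
F=7: d̂ = 0.1 + 7 = 7.1; e = 7 − 7.1 = -0.1
F=8: d̂ = 0.1 + 8 = 8.1; e = 5.4 − 8.1 = -2.7
F=9: d̂ = 0.1 + 9 = 9.1; e = 11.1 − 9.1 = 2
F=14: d̂ = 0.1 + 14 = 14.1; e = 14.4 − 14.1 = 0.3
Signs: + − + − − + +
Runs: +×1, −×1, +×1, −×2, +×2 → 5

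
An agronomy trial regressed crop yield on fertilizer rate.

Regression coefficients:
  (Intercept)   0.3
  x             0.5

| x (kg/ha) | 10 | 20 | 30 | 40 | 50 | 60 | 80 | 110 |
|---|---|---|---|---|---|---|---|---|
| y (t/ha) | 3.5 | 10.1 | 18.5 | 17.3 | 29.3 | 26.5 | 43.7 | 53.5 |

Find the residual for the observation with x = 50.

e = 4

ŷ = 0.3 + 0.5·50 = 25.3
e = 29.3 − 25.3 = 4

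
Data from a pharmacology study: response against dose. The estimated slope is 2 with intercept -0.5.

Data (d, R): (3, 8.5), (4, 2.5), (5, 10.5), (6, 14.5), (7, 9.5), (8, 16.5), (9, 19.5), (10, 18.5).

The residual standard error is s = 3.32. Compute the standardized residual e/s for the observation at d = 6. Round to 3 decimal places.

0.904

R̂ = -0.5 + 2·6 = 11.5
e = 14.5 − 11.5 = 3
e/s = 3 / 3.32 = 0.904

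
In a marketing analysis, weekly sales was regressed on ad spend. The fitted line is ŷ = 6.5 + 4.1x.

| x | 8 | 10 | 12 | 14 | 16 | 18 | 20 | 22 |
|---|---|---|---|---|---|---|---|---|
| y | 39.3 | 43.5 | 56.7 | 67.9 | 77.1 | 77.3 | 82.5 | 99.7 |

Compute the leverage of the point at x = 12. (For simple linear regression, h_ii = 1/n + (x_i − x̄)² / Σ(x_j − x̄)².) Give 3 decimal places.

x̄ = (8 + 10 + 12 + 14 + 16 + 18 + 20 + 22)/8 = 15
Σ(x − x̄)² = 49 + 25 + 9 + 1 + 1 + 9 + 25 + 49 = 168
h = 1/8 + (-3)²/168 = 0.125 + 0.0535714 = 0.179

h = 0.179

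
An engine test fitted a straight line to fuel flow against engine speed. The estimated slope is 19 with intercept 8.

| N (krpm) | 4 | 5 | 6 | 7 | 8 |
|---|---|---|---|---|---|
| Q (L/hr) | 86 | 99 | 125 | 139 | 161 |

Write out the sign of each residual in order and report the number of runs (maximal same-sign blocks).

N=4: Q̂ = 8 + 19·4 = 84; e = 86 − 84 = 2
N=5: Q̂ = 8 + 19·5 = 103; e = 99 − 103 = -4
N=6: Q̂ = 8 + 19·6 = 122; e = 125 − 122 = 3
N=7: Q̂ = 8 + 19·7 = 141; e = 139 − 141 = -2
N=8: Q̂ = 8 + 19·8 = 160; e = 161 − 160 = 1
Signs: + − + − +
Runs: +×1, −×1, +×1, −×1, +×1 → 5

5 runs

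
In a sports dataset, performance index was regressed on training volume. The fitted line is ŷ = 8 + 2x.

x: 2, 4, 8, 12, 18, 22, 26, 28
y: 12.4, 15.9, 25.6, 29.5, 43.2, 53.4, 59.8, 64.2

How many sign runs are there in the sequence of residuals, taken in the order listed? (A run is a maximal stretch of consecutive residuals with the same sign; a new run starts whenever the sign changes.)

7 runs

x=2: ŷ = 8 + 2·2 = 12; e = 12.4 − 12 = 0.4
x=4: ŷ = 8 + 2·4 = 16; e = 15.9 − 16 = -0.1
x=8: ŷ = 8 + 2·8 = 24; e = 25.6 − 24 = 1.6
x=12: ŷ = 8 + 2·12 = 32; e = 29.5 − 32 = -2.5
x=18: ŷ = 8 + 2·18 = 44; e = 43.2 − 44 = -0.8
x=22: ŷ = 8 + 2·22 = 52; e = 53.4 − 52 = 1.4
x=26: ŷ = 8 + 2·26 = 60; e = 59.8 − 60 = -0.2
x=28: ŷ = 8 + 2·28 = 64; e = 64.2 − 64 = 0.2
Signs: + − + − − + − +
Runs: +×1, −×1, +×1, −×2, +×1, −×1, +×1 → 7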